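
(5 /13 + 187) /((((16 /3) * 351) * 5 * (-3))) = -203 /30420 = -0.01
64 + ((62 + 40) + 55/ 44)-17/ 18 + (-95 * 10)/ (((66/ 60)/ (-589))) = 508848.12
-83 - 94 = -177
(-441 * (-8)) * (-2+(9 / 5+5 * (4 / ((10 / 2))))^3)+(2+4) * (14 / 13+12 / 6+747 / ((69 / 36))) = 25551644208 / 37375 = 683656.03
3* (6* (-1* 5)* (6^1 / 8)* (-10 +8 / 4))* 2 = 1080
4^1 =4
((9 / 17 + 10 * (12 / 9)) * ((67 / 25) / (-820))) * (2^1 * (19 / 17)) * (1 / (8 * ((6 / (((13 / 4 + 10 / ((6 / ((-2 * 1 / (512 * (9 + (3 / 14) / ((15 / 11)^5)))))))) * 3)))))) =-705812137187353 / 34317613512192000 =-0.02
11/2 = 5.50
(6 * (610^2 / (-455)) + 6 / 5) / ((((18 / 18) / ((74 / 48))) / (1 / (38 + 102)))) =-13764333 / 254800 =-54.02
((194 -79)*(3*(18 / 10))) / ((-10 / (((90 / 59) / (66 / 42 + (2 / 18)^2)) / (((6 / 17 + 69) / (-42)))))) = 125702199 / 3470321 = 36.22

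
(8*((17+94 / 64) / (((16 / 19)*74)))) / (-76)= -591 / 18944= -0.03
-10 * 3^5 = -2430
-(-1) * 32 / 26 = 16 / 13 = 1.23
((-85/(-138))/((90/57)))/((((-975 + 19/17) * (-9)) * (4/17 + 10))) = 93347/21467304288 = 0.00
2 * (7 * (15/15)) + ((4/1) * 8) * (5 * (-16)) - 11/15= -38201/15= -2546.73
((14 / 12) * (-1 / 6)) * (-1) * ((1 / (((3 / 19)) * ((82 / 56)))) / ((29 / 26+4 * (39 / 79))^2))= 3927810796 / 44594840763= 0.09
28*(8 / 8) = 28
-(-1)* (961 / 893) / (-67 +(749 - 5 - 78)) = 961 / 534907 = 0.00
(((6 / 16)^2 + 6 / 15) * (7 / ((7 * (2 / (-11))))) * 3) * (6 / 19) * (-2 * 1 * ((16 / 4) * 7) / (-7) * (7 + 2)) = -154143 / 760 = -202.82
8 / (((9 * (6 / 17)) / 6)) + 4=172 / 9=19.11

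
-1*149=-149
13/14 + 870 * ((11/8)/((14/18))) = 43091/28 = 1538.96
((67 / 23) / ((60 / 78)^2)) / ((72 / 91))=1030393 / 165600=6.22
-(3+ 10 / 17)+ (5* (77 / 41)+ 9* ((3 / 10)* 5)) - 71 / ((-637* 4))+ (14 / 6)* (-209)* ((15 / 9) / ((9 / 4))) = -49183823155 / 143852436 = -341.90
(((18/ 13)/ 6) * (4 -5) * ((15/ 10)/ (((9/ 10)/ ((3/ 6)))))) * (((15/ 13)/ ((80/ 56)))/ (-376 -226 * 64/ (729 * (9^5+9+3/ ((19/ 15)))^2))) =16295270867307/ 39446350171726496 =0.00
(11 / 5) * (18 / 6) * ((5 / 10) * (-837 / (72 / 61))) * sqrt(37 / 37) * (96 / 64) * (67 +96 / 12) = -8424405 / 32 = -263262.66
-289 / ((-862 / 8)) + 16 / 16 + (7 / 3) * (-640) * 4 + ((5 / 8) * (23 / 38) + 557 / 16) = -1166335111 / 196536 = -5934.46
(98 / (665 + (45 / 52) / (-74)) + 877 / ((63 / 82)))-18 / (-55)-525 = 9041878457 / 14655375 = 616.97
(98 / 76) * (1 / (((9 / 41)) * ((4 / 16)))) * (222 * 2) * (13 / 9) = 7730632 / 513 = 15069.46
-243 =-243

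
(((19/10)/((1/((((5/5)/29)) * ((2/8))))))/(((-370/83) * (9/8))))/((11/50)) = -1577/106227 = -0.01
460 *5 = 2300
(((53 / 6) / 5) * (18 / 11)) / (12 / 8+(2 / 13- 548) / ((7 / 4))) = -9646 / 1039555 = -0.01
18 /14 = 9 /7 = 1.29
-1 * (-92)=92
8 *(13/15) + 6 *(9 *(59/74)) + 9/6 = 57151/1110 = 51.49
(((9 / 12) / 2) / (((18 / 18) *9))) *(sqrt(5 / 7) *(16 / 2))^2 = 40 / 21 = 1.90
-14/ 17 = -0.82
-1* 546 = -546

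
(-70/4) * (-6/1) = 105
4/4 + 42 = 43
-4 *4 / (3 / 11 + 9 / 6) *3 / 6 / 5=-176 / 195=-0.90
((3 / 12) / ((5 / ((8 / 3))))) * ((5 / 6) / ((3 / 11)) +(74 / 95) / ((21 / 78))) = 71207 / 89775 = 0.79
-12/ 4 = -3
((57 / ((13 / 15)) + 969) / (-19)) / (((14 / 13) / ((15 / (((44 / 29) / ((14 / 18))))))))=-8555 / 22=-388.86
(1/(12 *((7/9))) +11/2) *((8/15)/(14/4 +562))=628/118755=0.01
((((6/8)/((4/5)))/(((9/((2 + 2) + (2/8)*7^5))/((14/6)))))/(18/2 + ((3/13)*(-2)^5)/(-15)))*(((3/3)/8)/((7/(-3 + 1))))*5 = -27337375/1421568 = -19.23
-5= -5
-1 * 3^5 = -243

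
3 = 3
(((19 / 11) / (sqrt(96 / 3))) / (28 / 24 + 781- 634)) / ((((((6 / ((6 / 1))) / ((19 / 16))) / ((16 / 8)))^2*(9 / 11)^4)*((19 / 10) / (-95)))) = -228233225*sqrt(2) / 248863104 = -1.30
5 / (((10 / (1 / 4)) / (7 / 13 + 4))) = 0.57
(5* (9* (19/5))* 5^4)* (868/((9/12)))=123690000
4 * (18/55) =72/55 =1.31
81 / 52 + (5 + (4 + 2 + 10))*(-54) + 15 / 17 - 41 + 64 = -979967 / 884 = -1108.56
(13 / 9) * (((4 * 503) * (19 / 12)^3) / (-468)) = -3450077 / 139968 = -24.65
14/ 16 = 7/ 8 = 0.88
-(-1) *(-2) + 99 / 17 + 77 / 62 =5339 / 1054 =5.07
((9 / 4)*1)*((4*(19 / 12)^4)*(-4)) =-130321 / 576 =-226.25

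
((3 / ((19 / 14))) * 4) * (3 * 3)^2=13608 / 19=716.21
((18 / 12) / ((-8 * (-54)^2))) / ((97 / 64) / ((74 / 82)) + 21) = -37 / 13050315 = -0.00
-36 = -36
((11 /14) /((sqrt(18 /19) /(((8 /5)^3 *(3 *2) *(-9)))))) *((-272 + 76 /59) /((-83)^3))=-404794368 *sqrt(38) /29518503875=-0.08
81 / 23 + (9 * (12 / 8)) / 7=1755 / 322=5.45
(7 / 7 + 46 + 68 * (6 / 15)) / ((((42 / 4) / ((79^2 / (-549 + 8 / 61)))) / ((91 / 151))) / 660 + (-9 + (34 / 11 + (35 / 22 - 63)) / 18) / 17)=-24721532107272 / 240657018653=-102.73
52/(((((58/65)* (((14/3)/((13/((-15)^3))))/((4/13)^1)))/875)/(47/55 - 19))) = 674648/2871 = 234.99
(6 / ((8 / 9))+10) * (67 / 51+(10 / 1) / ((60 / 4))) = 6767 / 204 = 33.17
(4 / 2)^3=8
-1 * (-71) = 71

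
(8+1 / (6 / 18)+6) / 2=17 / 2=8.50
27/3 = 9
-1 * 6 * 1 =-6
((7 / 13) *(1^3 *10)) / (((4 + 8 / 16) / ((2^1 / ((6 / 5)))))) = 700 / 351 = 1.99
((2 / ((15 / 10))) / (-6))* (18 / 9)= -4 / 9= -0.44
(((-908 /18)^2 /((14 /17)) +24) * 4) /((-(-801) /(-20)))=-141247520 /454167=-311.00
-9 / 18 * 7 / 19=-7 / 38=-0.18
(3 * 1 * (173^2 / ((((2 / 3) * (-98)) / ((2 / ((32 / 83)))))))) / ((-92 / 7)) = 22356963 / 41216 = 542.43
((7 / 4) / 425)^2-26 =-75139951 / 2890000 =-26.00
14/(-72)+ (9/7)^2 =2573/1764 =1.46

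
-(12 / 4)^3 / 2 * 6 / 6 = -27 / 2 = -13.50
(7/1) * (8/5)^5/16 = 4.59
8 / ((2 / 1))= 4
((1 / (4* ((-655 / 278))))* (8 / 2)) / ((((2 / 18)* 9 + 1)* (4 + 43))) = -139 / 30785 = -0.00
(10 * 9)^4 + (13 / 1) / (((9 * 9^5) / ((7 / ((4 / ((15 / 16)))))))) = 743847338880455 / 11337408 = 65610000.00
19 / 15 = 1.27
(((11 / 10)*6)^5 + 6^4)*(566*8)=195543459504 / 3125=62573907.04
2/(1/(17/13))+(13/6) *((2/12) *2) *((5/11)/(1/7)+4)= 20083/2574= 7.80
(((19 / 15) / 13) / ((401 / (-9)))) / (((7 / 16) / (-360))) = 1.80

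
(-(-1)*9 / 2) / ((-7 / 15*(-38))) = 135 / 532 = 0.25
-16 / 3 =-5.33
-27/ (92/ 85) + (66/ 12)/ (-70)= -40289/ 1610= -25.02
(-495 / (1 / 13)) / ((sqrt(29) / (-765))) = 914136.37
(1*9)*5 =45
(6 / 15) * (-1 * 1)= -2 / 5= -0.40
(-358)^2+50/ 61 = 128164.82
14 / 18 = 7 / 9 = 0.78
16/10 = 8/5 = 1.60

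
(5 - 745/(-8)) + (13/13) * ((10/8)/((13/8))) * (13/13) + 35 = 13925/104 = 133.89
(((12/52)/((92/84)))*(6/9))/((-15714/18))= -14/87009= -0.00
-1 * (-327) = 327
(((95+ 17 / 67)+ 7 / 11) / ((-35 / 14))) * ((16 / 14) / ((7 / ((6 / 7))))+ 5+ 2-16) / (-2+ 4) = 214769169 / 1263955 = 169.92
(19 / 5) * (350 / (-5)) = -266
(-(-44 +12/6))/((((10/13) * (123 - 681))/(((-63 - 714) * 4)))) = 47138/155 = 304.12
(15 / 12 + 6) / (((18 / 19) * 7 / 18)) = 551 / 28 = 19.68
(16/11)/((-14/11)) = -8/7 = -1.14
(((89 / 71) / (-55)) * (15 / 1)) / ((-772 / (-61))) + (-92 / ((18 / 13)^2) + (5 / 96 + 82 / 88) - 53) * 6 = -39073218817 / 65116656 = -600.05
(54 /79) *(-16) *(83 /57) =-23904 /1501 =-15.93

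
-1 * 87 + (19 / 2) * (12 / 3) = -49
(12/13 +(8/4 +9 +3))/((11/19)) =3686/143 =25.78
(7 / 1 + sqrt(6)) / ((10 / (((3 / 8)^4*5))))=81*sqrt(6) / 8192 + 567 / 8192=0.09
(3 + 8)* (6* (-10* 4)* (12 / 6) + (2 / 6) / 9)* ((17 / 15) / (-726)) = 8.24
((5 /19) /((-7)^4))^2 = 25 /2081093161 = 0.00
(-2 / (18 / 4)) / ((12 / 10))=-10 / 27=-0.37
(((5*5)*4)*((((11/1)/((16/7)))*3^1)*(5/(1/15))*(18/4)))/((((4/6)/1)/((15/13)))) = 175415625/208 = 843344.35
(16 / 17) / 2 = 8 / 17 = 0.47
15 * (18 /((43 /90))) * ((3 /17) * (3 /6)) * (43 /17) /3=42.04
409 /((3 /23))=9407 /3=3135.67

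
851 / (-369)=-851 / 369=-2.31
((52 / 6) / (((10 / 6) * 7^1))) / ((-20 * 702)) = -1 / 18900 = -0.00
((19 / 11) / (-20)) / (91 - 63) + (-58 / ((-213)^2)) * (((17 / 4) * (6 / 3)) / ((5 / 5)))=-0.01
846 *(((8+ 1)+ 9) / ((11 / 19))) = 289332 / 11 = 26302.91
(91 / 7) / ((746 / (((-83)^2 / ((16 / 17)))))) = 1522469 / 11936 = 127.55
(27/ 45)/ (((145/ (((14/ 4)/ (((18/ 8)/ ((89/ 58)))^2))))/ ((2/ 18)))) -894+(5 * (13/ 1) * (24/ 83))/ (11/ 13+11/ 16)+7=-118329238271203/ 135272978775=-874.74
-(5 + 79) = -84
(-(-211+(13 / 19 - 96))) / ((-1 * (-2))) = 2910 / 19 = 153.16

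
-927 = -927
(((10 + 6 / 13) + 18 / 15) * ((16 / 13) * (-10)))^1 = -24256 / 169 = -143.53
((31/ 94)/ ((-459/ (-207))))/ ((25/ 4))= 1426/ 59925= 0.02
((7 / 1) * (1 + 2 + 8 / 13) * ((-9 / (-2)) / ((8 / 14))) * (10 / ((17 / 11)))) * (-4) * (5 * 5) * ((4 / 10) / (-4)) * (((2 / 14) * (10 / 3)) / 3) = 452375 / 221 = 2046.95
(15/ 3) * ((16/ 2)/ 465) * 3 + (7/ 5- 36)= -5323/ 155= -34.34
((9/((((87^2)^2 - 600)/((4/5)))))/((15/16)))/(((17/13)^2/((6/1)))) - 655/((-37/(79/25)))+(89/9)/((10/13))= 6321601062864301/91888949785950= 68.80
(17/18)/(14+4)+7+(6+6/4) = 4715/324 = 14.55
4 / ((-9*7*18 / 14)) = -4 / 81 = -0.05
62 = 62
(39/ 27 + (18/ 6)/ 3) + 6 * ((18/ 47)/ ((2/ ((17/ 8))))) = 8267/ 1692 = 4.89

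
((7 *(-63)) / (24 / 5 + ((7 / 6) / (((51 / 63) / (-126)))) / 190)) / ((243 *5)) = -31654 / 335259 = -0.09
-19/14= -1.36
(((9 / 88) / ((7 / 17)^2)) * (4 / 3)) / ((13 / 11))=867 / 1274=0.68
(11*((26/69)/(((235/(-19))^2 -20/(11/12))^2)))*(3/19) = 237362554/6239189236175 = 0.00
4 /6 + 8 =26 /3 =8.67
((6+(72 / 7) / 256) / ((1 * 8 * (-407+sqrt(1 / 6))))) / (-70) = 1353 * sqrt(6) / 124673937920+1652013 / 62336968960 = 0.00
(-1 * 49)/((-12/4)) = 16.33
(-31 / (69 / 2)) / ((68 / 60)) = -310 / 391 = -0.79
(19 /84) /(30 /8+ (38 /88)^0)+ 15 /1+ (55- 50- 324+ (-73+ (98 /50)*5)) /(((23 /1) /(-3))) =156733 /2415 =64.90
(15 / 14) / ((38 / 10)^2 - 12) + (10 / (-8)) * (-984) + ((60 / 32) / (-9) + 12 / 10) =63098513 / 51240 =1231.43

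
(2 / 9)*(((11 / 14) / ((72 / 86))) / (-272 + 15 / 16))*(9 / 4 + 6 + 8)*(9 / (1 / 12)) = -122980 / 91077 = -1.35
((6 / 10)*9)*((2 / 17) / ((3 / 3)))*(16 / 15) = 288 / 425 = 0.68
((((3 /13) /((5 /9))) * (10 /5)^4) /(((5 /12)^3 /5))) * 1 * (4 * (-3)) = -8957952 /1625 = -5512.59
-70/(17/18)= -1260/17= -74.12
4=4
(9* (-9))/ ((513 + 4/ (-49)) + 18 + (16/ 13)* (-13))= -3969/ 25231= -0.16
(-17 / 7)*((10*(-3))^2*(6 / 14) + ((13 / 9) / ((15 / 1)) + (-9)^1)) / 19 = -48.16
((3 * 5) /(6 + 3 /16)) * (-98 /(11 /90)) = -235200 /121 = -1943.80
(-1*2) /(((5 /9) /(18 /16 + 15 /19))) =-2619 /380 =-6.89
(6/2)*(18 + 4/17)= 930/17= 54.71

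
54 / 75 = 18 / 25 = 0.72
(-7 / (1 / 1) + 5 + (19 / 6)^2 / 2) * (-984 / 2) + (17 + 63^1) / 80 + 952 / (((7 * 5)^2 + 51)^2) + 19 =-446577970 / 305283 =-1462.83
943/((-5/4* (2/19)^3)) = -6468037/10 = -646803.70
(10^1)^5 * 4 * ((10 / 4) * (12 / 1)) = 12000000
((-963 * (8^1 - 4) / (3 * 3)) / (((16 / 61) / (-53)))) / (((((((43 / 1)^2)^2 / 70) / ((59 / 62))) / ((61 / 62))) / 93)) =130725595245 / 847862648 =154.18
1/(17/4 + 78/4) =0.04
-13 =-13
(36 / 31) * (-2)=-72 / 31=-2.32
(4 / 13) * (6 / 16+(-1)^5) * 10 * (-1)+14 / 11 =457 / 143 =3.20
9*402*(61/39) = 73566/13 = 5658.92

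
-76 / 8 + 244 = 469 / 2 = 234.50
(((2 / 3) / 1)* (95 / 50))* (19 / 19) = 19 / 15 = 1.27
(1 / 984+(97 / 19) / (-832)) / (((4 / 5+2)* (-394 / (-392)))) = -348425 / 191521824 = -0.00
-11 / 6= -1.83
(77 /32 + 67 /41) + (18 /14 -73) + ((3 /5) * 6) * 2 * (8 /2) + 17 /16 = -1736299 /45920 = -37.81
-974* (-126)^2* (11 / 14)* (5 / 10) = -6074838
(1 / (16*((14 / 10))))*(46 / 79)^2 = 2645 / 174748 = 0.02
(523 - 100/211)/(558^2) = 36751/21899268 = 0.00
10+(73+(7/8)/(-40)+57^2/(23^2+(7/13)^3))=8288381607/93004480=89.12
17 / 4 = 4.25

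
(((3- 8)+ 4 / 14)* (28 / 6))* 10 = -220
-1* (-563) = 563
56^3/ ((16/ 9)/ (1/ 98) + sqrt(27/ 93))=76827082752/ 76216615-42674688 * sqrt(31)/ 76216615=1004.89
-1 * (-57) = 57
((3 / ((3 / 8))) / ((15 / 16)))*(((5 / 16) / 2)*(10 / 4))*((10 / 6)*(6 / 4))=25 / 3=8.33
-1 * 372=-372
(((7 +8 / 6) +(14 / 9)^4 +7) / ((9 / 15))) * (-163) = -113299670 / 19683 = -5756.22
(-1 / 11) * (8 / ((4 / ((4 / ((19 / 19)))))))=-8 / 11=-0.73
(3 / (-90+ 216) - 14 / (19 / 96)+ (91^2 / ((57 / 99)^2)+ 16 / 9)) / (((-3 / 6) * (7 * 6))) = -1133133545 / 955206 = -1186.27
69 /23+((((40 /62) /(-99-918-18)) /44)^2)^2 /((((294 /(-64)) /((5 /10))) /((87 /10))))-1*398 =-2402492705833642725771007 /6082260014768715761445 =-395.00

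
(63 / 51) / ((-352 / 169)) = -0.59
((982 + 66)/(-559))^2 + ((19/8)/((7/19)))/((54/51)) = 3024786329/314980848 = 9.60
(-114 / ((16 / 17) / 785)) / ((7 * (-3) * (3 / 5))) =1267775 / 168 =7546.28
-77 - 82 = -159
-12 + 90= 78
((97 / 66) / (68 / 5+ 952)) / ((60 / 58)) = 2813 / 1911888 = 0.00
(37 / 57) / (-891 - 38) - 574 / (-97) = 30391433 / 5136441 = 5.92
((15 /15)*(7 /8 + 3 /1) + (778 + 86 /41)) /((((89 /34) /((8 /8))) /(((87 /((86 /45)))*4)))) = 17114152365 /313814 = 54535.97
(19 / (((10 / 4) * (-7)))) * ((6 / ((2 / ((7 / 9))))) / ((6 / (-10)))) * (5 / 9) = 2.35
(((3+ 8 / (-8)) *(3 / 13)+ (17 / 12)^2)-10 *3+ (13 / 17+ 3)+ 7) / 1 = -533587 / 31824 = -16.77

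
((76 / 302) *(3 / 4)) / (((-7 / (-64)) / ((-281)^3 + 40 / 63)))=-849890698144 / 22197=-38288538.91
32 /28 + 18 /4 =79 /14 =5.64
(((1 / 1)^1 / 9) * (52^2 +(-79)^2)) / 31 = 8945 / 279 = 32.06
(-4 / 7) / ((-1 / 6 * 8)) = 3 / 7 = 0.43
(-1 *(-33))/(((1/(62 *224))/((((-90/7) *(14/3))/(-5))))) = 5499648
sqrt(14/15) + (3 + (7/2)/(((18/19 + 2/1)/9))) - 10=sqrt(210)/15 + 59/16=4.65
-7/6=-1.17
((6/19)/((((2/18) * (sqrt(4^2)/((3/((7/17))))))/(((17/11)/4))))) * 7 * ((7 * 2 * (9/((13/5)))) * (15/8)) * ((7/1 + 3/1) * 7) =3871263375/43472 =89051.88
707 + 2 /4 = 707.50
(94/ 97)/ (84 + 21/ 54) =1692/ 147343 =0.01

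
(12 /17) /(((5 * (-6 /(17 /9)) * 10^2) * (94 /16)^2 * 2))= -16 /2485125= -0.00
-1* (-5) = 5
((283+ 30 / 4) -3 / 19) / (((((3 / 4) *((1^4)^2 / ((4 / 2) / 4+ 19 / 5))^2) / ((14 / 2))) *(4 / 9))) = 428400357 / 3800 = 112736.94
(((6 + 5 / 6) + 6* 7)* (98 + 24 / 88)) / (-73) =-316733 / 4818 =-65.74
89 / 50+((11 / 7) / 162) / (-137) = 3456578 / 1941975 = 1.78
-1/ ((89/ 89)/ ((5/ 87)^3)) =-125/ 658503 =-0.00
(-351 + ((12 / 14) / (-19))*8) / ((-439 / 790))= 36917490 / 58387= 632.29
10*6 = 60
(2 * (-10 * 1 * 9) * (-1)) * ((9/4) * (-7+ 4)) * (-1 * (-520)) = -631800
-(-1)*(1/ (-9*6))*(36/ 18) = -1/ 27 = -0.04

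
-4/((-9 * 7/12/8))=128/21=6.10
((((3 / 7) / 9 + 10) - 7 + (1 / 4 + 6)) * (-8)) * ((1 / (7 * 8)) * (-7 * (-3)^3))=-7029 / 28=-251.04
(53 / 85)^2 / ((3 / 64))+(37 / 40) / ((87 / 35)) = 8.67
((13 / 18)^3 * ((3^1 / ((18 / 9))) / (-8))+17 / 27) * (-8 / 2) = -17387 / 7776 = -2.24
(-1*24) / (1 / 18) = -432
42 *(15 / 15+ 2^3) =378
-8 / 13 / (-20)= 2 / 65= 0.03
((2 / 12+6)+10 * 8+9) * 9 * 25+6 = 42837 / 2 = 21418.50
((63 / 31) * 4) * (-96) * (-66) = 1596672 / 31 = 51505.55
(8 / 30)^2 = 16 / 225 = 0.07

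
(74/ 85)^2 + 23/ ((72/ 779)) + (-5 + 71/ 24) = 64391261/ 260100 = 247.56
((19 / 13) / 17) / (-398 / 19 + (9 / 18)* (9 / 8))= -5776 / 1369537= -0.00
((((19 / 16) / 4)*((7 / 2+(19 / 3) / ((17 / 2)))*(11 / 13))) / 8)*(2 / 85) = 90497 / 28853760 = 0.00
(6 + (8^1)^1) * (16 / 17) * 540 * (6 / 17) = 725760 / 289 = 2511.28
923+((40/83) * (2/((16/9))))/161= 923.00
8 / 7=1.14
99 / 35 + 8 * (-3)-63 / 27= -2468 / 105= -23.50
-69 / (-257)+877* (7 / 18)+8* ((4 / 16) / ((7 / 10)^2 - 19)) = 341.22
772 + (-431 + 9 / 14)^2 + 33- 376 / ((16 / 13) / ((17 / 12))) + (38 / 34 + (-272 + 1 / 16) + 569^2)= 20354641241 / 39984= 509069.66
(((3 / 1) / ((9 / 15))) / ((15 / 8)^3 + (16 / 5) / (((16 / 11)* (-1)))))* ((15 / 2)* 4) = 384000 / 11243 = 34.15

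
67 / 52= 1.29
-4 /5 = -0.80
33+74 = 107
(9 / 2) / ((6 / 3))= 9 / 4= 2.25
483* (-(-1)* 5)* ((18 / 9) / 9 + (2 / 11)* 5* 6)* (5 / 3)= 22848.99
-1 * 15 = -15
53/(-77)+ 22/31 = 51/2387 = 0.02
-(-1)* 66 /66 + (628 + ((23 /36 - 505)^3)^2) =35831464704803633324076793 /2176782336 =16460747642158206.73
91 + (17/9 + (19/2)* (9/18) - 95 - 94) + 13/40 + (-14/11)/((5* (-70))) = -1802443/19800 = -91.03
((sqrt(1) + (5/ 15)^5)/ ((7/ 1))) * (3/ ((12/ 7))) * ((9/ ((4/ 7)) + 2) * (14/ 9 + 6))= 73627/ 2187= 33.67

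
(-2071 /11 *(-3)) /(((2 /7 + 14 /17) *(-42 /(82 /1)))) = -994.14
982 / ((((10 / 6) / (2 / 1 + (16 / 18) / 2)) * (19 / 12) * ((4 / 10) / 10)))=432080 / 19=22741.05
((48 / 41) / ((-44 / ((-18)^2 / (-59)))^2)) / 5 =314928 / 86346205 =0.00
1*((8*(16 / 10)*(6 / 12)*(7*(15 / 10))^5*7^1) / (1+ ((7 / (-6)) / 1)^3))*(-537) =3316061302344 / 635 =5222143783.22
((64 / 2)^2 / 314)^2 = 262144 / 24649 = 10.64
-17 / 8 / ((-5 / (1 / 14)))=17 / 560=0.03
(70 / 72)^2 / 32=1225 / 41472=0.03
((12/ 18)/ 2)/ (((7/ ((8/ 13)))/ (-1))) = -8/ 273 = -0.03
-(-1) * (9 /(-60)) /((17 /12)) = -9 /85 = -0.11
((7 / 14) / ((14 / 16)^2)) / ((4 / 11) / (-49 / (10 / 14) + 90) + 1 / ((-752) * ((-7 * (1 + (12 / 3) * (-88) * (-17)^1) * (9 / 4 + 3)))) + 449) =127136338560 / 87413513800957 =0.00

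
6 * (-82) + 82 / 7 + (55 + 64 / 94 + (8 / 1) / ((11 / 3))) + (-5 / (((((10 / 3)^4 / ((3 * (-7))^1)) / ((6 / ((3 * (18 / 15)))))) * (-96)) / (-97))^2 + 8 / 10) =-1251195774839291 / 2964684800000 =-422.03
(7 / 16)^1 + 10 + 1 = 183 / 16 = 11.44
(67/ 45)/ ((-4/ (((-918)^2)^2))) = -1321730849772/ 5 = -264346169954.40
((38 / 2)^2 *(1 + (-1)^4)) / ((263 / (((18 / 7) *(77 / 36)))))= 3971 / 263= 15.10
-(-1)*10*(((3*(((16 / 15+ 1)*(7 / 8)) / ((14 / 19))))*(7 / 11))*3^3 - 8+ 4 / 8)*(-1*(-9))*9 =8482401 / 88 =96390.92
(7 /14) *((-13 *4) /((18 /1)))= -13 /9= -1.44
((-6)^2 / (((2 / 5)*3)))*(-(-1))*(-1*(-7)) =210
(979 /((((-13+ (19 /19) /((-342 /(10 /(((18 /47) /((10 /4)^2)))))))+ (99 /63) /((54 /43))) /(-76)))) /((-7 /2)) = -1832124096 /1053673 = -1738.80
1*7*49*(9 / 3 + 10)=4459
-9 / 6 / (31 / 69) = -207 / 62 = -3.34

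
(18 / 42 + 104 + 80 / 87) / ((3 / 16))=1026512 / 1827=561.86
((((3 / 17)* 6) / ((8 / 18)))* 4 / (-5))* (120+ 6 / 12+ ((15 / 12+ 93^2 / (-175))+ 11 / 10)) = -4163319 / 29750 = -139.94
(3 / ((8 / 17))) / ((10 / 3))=153 / 80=1.91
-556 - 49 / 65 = -36189 / 65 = -556.75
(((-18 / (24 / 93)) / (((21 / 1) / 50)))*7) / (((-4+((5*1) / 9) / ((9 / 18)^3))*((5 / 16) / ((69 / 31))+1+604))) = -115506 / 26723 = -4.32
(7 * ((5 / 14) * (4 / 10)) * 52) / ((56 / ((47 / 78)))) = 47 / 84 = 0.56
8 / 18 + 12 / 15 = 56 / 45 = 1.24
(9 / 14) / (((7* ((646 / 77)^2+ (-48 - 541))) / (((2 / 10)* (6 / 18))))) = -121 / 10249550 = -0.00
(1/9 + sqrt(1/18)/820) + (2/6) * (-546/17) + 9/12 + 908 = 898.16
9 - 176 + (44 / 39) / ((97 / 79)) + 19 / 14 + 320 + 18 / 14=8291821 / 52962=156.56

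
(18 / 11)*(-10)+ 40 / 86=-7520 / 473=-15.90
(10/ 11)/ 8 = 5/ 44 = 0.11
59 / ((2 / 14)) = 413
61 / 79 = 0.77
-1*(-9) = 9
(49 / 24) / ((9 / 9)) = 2.04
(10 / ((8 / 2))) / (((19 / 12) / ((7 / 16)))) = 0.69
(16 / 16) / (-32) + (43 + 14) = 1823 / 32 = 56.97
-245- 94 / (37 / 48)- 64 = -15945 / 37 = -430.95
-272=-272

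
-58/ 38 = -29/ 19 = -1.53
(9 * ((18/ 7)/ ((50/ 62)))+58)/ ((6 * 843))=7586/ 442575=0.02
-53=-53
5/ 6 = 0.83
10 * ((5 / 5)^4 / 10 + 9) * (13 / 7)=169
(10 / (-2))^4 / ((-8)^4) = 625 / 4096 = 0.15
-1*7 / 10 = -7 / 10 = -0.70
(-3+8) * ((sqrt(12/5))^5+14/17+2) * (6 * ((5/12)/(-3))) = -48.95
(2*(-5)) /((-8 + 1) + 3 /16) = 160 /109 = 1.47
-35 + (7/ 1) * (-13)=-126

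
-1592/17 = -93.65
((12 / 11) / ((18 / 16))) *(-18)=-17.45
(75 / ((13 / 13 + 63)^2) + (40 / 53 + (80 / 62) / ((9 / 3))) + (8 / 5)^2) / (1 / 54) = 17094290859 / 84121600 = 203.21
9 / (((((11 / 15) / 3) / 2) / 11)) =810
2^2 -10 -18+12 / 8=-45 / 2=-22.50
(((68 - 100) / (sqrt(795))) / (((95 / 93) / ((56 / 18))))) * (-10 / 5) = 55552 * sqrt(795) / 226575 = 6.91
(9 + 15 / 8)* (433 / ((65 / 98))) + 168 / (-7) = 1839639 / 260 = 7075.53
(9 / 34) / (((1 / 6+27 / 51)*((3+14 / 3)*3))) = 0.02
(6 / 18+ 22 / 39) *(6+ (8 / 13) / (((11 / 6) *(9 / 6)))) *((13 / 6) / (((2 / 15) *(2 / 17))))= 1323875 / 1716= 771.49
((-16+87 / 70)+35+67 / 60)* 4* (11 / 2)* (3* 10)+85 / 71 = 7006946 / 497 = 14098.48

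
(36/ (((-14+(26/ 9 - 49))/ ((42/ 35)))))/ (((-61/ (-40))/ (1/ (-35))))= 15552/ 1155035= 0.01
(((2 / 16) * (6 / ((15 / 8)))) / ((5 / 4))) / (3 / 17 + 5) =17 / 275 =0.06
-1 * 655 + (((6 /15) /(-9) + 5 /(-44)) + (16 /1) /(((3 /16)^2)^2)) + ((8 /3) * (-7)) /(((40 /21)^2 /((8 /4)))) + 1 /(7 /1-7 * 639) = 111055428839 /9043650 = 12279.93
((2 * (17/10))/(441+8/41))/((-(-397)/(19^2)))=251617/35906665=0.01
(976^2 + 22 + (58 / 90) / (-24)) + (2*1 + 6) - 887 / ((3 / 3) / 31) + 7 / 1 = 999125251 / 1080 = 925115.97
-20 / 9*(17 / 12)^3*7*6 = -171955 / 648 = -265.36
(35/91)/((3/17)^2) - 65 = -6160/117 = -52.65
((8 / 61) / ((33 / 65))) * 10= 5200 / 2013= 2.58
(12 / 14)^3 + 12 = 4332 / 343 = 12.63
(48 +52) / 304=25 / 76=0.33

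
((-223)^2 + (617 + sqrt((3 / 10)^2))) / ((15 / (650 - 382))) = 22488014 / 25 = 899520.56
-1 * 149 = -149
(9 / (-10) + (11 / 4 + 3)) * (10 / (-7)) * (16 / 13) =-776 / 91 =-8.53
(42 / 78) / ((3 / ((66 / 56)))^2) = 121 / 1456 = 0.08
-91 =-91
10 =10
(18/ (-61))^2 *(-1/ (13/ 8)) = -2592/ 48373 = -0.05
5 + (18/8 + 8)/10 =241/40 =6.02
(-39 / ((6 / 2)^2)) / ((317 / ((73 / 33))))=-949 / 31383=-0.03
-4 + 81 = 77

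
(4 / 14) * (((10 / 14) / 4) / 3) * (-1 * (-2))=5 / 147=0.03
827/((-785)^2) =827/616225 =0.00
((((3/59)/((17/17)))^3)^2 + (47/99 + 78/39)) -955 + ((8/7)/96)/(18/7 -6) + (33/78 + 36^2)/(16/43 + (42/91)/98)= 3431468448006356436797/1379173871461354848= 2488.06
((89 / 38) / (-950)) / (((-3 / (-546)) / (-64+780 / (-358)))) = 47970377 / 1615475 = 29.69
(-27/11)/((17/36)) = -972/187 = -5.20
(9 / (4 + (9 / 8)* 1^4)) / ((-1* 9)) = -8 / 41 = -0.20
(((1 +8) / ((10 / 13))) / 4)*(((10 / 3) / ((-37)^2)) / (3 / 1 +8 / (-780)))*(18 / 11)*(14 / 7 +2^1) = 136890 / 8779397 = 0.02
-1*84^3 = -592704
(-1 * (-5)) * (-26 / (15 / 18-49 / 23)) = 17940 / 179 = 100.22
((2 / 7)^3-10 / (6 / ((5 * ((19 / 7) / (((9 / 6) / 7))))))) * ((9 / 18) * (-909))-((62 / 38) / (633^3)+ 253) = 47711.40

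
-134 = -134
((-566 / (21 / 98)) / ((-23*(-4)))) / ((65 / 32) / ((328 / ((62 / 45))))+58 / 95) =-2962942080 / 63888043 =-46.38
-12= -12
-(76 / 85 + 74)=-6366 / 85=-74.89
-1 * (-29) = 29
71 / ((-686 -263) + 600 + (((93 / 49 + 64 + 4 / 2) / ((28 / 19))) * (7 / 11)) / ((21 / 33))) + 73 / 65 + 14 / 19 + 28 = 3041266107 / 102656905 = 29.63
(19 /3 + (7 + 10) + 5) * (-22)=-1870 /3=-623.33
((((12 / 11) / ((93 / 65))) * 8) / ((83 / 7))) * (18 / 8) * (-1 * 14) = -458640 / 28303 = -16.20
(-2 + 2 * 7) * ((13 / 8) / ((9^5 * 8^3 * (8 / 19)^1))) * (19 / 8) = 4693 / 1289945088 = 0.00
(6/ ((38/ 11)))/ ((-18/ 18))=-33/ 19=-1.74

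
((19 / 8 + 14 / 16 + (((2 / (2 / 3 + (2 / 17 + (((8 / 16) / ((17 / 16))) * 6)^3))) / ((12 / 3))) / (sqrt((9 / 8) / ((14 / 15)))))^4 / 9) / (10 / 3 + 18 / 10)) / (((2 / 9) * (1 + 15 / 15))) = 116645959684408272168961 / 81884798640114185210880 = 1.42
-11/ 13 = -0.85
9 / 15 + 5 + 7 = 63 / 5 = 12.60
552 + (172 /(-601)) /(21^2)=146302460 /265041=552.00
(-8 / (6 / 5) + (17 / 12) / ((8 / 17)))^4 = 187388721 / 1048576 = 178.71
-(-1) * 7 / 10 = 7 / 10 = 0.70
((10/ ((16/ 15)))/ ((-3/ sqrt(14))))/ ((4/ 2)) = -5.85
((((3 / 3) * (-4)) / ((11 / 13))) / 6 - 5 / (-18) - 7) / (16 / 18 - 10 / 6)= 1487 / 154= 9.66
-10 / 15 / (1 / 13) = -26 / 3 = -8.67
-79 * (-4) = 316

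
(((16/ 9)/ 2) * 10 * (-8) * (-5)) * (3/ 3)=3200/ 9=355.56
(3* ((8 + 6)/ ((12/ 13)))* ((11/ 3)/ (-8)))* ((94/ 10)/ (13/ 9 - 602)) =3003/ 9200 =0.33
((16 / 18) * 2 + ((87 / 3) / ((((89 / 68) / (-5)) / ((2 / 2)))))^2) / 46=437551568 / 1639647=266.86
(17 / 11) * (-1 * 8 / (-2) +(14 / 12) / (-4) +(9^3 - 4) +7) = 300169 / 264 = 1137.00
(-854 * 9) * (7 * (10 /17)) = -538020 /17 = -31648.24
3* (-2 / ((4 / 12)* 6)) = -3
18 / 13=1.38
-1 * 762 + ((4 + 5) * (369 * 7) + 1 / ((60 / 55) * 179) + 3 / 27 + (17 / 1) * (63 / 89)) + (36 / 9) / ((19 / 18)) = 22500.94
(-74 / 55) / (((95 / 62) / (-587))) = 2693156 / 5225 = 515.44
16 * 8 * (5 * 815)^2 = 2125520000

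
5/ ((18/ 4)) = 10/ 9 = 1.11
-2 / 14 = -1 / 7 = -0.14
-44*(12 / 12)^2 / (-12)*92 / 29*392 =396704 / 87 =4559.82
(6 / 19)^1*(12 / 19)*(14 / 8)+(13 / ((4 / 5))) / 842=447833 / 1215848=0.37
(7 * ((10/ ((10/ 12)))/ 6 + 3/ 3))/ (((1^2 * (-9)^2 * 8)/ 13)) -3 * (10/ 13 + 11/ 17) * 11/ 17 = -1889177/ 811512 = -2.33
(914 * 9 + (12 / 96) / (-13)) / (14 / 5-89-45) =-4277515 / 68224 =-62.70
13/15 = 0.87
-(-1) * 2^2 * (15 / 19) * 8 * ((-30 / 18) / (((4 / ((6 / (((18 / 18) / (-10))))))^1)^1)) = 12000 / 19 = 631.58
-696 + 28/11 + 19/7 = -53187/77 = -690.74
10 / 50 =1 / 5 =0.20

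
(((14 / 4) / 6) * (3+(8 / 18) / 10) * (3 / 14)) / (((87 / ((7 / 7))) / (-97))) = -13289 / 31320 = -0.42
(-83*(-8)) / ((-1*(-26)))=332 / 13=25.54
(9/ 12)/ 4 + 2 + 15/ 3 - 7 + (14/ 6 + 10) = 601/ 48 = 12.52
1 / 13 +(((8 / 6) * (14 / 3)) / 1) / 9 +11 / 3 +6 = 10988 / 1053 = 10.43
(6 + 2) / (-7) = -8 / 7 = -1.14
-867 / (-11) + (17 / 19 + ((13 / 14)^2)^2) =645979809 / 8028944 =80.46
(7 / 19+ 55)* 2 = 2104 / 19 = 110.74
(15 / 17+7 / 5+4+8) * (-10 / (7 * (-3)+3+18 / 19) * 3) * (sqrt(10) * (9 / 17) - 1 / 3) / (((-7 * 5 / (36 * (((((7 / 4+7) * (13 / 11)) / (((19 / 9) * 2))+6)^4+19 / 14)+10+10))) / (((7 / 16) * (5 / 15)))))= 169942778533101309913 / 26432133107466240 - 169942778533101309913 * sqrt(10) / 16642454178775040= -25861.89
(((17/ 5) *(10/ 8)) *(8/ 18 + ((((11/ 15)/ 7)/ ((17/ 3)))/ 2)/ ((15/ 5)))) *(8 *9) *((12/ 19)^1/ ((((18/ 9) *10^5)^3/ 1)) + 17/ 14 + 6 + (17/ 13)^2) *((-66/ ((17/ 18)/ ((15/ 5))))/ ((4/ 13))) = -1713285817155000015156228087/ 2057510000000000000000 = -832698.66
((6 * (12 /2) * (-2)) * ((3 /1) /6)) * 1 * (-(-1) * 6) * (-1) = 216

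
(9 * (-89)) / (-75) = 267 / 25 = 10.68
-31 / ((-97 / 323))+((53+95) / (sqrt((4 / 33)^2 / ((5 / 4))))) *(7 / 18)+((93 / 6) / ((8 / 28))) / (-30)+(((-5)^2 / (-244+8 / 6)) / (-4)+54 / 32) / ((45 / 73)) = 147160569 / 1412320+2849 *sqrt(5) / 12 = 635.08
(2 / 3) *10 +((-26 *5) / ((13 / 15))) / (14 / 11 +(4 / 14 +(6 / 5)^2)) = -125135 / 2886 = -43.36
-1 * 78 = -78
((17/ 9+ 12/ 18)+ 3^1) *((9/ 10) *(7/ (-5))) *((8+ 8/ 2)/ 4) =-21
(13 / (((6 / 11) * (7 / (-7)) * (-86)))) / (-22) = -13 / 1032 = -0.01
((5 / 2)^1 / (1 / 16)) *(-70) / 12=-233.33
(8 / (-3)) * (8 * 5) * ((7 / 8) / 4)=-70 / 3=-23.33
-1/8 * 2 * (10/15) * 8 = -4/3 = -1.33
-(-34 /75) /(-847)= -34 /63525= -0.00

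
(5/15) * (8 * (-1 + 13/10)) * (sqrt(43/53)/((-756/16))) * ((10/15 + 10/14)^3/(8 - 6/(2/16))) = 0.00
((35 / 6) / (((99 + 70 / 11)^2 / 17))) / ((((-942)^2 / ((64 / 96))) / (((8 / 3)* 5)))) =719950 / 8045859608667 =0.00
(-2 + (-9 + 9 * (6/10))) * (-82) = 459.20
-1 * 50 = -50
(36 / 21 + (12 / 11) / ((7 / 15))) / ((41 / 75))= 23400 / 3157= 7.41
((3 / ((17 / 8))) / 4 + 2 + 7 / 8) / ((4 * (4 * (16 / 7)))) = 3073 / 34816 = 0.09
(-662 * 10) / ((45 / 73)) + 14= -96526 / 9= -10725.11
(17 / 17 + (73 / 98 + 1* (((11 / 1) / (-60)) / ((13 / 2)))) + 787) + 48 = 7994828 / 9555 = 836.72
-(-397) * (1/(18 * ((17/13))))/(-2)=-5161/612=-8.43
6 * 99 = 594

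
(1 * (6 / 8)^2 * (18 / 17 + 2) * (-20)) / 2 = -17.21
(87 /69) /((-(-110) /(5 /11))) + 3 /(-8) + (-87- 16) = -2301425 /22264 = -103.37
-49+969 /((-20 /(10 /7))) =-1655 /14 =-118.21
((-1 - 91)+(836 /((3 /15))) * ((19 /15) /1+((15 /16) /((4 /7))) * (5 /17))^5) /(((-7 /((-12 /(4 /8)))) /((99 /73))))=43526850894997001633958593 /136942397014671360000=317847.88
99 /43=2.30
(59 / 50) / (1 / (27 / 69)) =531 / 1150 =0.46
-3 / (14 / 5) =-15 / 14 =-1.07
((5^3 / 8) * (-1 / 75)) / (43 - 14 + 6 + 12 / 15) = -25 / 4296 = -0.01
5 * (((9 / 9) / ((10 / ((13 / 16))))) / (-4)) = -13 / 128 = -0.10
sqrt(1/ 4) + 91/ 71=253/ 142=1.78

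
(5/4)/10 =1/8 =0.12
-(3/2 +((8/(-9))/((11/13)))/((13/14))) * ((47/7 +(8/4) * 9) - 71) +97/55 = 659/35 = 18.83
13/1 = 13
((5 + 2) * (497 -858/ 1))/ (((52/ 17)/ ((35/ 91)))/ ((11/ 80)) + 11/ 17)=-472549/ 10937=-43.21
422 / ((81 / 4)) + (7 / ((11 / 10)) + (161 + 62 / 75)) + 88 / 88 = 4232914 / 22275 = 190.03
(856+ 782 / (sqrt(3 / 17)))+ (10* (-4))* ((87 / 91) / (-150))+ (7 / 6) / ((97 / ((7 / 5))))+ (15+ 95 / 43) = 9946180633 / 11386830+ 782* sqrt(51) / 3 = 2735.01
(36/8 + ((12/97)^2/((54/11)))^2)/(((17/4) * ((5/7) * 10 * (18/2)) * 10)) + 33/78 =0.42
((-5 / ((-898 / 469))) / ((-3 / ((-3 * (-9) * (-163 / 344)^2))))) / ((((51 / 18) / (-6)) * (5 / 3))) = 3027989223 / 451629344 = 6.70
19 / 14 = 1.36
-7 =-7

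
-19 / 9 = -2.11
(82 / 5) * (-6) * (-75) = 7380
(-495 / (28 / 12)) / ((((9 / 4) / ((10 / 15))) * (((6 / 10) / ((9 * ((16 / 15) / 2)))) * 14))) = -1760 / 49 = -35.92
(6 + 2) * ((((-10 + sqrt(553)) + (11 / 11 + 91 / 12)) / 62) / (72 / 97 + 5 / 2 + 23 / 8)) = 0.47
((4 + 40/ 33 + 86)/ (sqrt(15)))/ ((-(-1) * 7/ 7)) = 602 * sqrt(15)/ 99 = 23.55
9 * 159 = 1431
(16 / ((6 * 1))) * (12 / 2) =16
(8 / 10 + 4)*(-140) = -672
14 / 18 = 7 / 9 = 0.78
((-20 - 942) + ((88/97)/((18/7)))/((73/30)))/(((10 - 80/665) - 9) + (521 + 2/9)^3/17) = -5613093820089/48608540844158122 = -0.00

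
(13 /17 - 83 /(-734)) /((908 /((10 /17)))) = 54765 /96305204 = 0.00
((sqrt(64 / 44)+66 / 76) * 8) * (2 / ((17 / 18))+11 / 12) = 6809 / 323+4952 * sqrt(11) / 561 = 50.36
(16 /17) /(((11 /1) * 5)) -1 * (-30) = 28066 /935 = 30.02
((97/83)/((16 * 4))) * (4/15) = 97/19920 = 0.00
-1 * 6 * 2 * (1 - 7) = 72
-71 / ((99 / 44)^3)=-4544 / 729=-6.23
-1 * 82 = -82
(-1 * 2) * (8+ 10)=-36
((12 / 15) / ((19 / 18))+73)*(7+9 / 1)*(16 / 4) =448448 / 95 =4720.51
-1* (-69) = 69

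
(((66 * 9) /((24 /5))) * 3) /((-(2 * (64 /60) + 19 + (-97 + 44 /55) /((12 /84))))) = 0.57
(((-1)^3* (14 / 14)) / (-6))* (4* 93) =62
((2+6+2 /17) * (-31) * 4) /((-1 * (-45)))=-5704 /255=-22.37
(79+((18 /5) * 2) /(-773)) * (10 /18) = 305299 /6957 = 43.88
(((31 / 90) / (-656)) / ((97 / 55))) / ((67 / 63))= -2387 / 8526688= -0.00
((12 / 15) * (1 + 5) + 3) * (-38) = -1482 / 5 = -296.40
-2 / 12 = -1 / 6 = -0.17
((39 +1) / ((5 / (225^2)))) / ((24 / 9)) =151875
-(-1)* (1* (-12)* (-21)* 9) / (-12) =-189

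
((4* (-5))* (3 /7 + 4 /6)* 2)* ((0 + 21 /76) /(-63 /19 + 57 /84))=280 /61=4.59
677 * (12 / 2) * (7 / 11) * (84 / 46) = 1194228 / 253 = 4720.27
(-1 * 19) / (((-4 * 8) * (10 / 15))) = 57 / 64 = 0.89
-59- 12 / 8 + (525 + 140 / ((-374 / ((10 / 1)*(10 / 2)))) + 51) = 185797 / 374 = 496.78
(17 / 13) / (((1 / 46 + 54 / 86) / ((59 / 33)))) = 1983934 / 551265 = 3.60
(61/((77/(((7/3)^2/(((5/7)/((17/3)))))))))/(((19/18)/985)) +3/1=20022203/627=31933.34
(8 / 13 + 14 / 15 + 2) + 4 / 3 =952 / 195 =4.88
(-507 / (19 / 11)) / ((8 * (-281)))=5577 / 42712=0.13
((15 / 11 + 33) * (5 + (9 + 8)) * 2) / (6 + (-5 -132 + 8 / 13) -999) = -3276 / 2447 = -1.34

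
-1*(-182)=182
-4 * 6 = -24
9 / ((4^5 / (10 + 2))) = 0.11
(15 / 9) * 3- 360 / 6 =-55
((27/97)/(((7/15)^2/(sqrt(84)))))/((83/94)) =1142100 *sqrt(21)/394499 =13.27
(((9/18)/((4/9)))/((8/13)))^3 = 1601613/262144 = 6.11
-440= -440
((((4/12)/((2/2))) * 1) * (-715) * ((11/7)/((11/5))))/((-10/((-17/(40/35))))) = -12155/48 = -253.23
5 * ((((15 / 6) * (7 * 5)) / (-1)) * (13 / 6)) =-11375 / 12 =-947.92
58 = 58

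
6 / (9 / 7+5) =21 / 22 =0.95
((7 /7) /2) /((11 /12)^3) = 864 /1331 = 0.65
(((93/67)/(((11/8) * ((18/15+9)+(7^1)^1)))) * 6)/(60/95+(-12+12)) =17670/31691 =0.56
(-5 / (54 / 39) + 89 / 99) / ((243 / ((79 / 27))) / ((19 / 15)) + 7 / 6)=-268679 / 6610967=-0.04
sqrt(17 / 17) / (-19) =-1 / 19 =-0.05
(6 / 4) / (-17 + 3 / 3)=-3 / 32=-0.09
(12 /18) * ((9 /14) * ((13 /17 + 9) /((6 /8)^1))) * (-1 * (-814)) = 540496 /119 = 4541.98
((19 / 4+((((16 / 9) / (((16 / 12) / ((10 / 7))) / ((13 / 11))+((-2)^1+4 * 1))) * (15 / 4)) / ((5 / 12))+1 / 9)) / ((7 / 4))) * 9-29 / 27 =53.42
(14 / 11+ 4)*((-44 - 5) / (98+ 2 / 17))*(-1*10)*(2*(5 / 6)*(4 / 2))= 1207850 / 13761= 87.77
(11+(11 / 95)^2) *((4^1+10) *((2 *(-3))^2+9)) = 12523896 / 1805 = 6938.45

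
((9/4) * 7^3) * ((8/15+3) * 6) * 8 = 654444/5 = 130888.80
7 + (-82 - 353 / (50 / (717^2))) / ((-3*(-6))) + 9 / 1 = -181463117 / 900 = -201625.69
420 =420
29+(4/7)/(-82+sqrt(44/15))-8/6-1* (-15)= 42.66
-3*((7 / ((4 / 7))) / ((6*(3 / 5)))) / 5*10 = -245 / 12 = -20.42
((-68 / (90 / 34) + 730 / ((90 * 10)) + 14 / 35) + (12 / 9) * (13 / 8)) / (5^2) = -0.89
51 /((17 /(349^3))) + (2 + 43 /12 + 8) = 1530307927 /12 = 127525660.58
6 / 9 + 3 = 11 / 3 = 3.67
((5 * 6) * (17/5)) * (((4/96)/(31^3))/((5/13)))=221/595820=0.00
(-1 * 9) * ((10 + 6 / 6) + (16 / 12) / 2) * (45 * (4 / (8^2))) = -4725 / 16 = -295.31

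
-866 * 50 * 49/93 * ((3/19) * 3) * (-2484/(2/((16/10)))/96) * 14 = 1844605980/589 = 3131758.88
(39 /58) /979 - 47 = -2668715 /56782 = -47.00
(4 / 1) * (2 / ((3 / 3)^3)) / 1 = 8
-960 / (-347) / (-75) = -64 / 1735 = -0.04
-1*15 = -15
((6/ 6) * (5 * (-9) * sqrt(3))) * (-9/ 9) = 45 * sqrt(3) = 77.94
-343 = -343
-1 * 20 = -20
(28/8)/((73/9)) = 63/146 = 0.43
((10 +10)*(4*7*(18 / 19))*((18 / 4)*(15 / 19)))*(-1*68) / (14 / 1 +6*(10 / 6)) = -1927800 / 361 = -5340.17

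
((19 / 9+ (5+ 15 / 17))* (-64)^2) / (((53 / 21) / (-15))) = -175329280 / 901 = -194594.10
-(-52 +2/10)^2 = -67081/25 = -2683.24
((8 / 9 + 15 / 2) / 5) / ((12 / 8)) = 151 / 135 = 1.12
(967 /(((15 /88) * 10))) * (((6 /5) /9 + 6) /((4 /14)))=13700456 /1125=12178.18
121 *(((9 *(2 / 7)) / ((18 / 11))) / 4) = 1331 / 28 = 47.54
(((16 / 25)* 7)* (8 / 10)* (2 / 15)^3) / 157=3584 / 66234375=0.00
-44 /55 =-4 /5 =-0.80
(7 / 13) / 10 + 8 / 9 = 1103 / 1170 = 0.94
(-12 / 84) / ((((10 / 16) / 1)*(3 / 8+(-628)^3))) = 64 / 69348482455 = 0.00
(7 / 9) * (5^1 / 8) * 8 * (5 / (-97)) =-175 / 873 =-0.20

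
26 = 26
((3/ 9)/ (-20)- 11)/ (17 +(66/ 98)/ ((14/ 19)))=-226723/ 368670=-0.61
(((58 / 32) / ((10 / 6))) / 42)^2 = 841 / 1254400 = 0.00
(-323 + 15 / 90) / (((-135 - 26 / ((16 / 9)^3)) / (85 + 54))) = 275704832 / 857871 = 321.38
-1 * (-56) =56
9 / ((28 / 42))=27 / 2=13.50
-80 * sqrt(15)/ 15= -16 * sqrt(15)/ 3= -20.66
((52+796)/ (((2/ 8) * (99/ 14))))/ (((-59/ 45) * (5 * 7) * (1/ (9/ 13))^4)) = -44509824/ 18536089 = -2.40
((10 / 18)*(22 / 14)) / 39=0.02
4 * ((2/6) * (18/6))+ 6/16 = 35/8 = 4.38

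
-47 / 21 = -2.24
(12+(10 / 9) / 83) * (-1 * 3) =-8974 / 249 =-36.04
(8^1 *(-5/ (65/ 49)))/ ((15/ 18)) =-2352/ 65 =-36.18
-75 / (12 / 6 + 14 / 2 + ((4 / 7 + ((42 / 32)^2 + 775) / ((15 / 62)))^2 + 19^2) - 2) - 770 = -770.00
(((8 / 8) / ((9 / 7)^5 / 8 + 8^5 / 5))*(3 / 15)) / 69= 134456 / 304024312257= 0.00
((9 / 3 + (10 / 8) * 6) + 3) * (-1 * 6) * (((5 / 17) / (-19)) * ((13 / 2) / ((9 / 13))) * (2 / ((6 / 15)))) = 38025 / 646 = 58.86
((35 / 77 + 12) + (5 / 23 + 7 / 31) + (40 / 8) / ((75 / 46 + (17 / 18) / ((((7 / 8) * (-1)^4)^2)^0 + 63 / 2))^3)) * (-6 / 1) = -83.95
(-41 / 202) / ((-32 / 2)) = 0.01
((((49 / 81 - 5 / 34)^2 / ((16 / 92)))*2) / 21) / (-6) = -36572783 / 1911298032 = -0.02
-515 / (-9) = 515 / 9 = 57.22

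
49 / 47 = 1.04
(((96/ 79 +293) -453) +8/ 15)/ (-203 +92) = 187528/ 131535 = 1.43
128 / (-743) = -128 / 743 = -0.17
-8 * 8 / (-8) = 8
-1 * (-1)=1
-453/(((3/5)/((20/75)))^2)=-2416/27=-89.48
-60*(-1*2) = 120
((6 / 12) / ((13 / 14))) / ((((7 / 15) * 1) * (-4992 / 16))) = -5 / 1352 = -0.00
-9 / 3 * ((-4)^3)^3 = 786432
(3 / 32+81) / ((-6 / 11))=-9515 / 64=-148.67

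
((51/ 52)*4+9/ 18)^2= 13225/ 676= 19.56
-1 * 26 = -26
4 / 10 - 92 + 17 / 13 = -5869 / 65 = -90.29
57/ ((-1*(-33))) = 19/ 11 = 1.73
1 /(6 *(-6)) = -1 /36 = -0.03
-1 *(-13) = 13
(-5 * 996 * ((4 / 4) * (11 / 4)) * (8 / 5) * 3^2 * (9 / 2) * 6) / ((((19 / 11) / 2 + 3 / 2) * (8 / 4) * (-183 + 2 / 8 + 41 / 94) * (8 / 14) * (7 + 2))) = 178423938 / 148525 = 1201.31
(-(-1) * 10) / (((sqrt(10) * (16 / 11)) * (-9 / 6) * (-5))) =11 * sqrt(10) / 120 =0.29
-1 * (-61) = 61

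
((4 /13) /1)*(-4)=-1.23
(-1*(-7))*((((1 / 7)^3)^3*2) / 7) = 2 / 40353607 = 0.00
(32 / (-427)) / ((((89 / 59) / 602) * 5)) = -162368 / 27145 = -5.98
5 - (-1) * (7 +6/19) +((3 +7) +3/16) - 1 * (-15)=11401/304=37.50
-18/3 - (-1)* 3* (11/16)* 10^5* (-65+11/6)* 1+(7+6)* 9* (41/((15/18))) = -13022374.60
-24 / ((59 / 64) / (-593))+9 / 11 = 10019859 / 649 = 15438.92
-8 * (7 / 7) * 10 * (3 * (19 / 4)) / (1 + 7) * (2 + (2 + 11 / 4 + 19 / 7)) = -75525 / 56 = -1348.66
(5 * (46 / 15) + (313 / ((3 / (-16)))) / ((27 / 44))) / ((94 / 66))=-2410210 / 1269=-1899.30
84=84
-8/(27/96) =-256/9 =-28.44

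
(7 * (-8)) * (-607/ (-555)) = -33992/ 555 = -61.25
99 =99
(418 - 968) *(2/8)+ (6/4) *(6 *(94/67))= -16733/134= -124.87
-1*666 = -666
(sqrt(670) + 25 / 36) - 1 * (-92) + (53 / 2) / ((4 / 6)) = sqrt(670) + 1192 / 9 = 158.33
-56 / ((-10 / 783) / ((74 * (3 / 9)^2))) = 180264 / 5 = 36052.80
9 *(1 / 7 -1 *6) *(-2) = 738 / 7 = 105.43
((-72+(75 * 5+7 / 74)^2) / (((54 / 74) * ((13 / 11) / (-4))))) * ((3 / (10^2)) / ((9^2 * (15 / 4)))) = -64.42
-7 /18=-0.39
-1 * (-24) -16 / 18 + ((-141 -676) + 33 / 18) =-14257 / 18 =-792.06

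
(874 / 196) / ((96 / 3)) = 437 / 3136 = 0.14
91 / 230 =0.40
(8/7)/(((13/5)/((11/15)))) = 88/273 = 0.32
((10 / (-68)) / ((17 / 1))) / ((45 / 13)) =-13 / 5202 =-0.00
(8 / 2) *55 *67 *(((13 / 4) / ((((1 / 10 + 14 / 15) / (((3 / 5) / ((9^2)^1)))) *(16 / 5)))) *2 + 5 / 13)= 85363025 / 14508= 5883.86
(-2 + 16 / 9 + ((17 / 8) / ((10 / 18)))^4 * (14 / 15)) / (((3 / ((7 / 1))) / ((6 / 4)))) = 80463648307 / 115200000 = 698.47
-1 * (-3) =3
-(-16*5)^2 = -6400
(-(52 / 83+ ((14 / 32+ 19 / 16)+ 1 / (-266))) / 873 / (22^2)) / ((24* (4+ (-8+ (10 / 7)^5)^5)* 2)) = 38029449172736574957841703 / 11053875685373194185645249417320448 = 0.00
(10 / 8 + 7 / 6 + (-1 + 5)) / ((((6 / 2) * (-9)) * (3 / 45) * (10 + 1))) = -35 / 108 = -0.32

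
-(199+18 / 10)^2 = -1008016 / 25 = -40320.64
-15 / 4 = -3.75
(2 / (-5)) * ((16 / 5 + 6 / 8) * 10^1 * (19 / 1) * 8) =-12008 / 5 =-2401.60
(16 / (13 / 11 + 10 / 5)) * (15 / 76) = 132 / 133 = 0.99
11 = 11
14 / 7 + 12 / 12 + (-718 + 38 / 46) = -16426 / 23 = -714.17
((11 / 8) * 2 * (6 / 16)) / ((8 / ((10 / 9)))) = 0.14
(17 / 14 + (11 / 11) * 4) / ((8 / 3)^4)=5913 / 57344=0.10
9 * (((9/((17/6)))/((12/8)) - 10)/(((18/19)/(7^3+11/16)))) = -7000227/272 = -25736.13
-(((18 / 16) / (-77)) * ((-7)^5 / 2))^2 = -466948881 / 30976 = -15074.54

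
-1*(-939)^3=827936019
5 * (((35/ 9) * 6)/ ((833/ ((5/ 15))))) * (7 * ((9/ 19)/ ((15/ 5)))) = 50/ 969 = 0.05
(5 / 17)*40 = 200 / 17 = 11.76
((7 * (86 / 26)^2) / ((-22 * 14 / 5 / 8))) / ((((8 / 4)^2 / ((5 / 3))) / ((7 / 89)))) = -323575 / 992706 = -0.33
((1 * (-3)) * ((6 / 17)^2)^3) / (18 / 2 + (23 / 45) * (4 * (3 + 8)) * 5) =-1259712 / 26382362917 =-0.00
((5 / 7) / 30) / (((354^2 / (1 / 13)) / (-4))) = -1 / 17105634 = -0.00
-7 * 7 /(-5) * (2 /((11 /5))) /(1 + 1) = 49 /11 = 4.45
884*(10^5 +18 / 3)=88405304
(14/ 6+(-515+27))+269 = -650/ 3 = -216.67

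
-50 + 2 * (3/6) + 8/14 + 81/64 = -21129/448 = -47.16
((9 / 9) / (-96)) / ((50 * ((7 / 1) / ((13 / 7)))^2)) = -169 / 11524800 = -0.00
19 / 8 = 2.38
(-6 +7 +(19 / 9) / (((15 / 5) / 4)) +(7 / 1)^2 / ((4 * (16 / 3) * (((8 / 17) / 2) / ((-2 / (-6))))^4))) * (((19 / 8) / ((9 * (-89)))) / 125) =-109821539 / 354336768000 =-0.00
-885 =-885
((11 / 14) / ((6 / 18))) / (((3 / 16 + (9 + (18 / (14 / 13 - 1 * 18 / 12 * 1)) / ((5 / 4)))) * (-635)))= 968 / 6479921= 0.00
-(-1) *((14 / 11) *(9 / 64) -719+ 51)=-235073 / 352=-667.82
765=765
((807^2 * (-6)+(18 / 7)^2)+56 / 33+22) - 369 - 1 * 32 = -3907864.69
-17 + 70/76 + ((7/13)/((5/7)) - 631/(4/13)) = -2066.08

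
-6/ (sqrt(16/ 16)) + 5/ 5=-5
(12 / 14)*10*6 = 360 / 7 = 51.43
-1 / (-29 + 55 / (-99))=9 / 266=0.03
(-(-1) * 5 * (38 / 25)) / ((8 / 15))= 57 / 4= 14.25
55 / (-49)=-55 / 49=-1.12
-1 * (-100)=100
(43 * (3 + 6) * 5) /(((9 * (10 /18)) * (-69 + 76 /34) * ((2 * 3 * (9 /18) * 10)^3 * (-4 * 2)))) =731 /27240000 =0.00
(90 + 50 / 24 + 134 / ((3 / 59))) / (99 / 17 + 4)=556393 / 2004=277.64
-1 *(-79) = 79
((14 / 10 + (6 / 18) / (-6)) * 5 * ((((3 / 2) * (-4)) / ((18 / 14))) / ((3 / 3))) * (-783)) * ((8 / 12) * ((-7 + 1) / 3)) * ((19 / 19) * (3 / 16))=-24563 / 4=-6140.75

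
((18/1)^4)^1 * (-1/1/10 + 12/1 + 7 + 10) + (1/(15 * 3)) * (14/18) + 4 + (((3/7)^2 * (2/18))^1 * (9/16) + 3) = 963296439901/317520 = 3033813.43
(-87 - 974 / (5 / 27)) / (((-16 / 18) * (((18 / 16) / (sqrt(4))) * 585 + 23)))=481194 / 28165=17.08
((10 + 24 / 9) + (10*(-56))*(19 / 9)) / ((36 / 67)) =-352621 / 162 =-2176.67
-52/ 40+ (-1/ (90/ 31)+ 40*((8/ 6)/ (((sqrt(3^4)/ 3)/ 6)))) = 4726/ 45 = 105.02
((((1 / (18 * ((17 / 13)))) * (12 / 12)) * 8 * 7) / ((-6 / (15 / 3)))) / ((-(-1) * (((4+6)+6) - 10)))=-455 / 1377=-0.33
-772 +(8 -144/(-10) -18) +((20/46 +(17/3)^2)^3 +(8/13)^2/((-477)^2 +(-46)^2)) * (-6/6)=-12131300145655562951/344234770178715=-35241.36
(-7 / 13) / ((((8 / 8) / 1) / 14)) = -7.54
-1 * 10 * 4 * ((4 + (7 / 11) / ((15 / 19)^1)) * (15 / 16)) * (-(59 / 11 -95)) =-1954745 / 121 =-16154.92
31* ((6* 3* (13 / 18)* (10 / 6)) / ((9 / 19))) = 38285 / 27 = 1417.96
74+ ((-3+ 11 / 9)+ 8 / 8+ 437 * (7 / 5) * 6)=168481 / 45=3744.02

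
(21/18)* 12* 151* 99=209286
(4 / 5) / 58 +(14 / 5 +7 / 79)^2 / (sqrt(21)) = 2 / 145 +185983 *sqrt(21) / 468075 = 1.83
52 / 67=0.78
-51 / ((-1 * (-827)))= -51 / 827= -0.06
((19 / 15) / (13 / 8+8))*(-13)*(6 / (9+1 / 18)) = -71136 / 62755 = -1.13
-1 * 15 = -15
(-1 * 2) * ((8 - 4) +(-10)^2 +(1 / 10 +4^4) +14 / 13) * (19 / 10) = -1372.47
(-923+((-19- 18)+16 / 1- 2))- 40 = -986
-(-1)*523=523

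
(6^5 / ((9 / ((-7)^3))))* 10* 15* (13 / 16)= -36117900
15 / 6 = 5 / 2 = 2.50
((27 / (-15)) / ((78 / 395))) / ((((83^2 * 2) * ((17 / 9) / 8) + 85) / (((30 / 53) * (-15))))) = 0.02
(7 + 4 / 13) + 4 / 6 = 311 / 39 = 7.97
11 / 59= 0.19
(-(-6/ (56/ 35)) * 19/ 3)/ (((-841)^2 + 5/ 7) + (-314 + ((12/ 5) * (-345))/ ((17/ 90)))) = 11305/ 334430072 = 0.00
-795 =-795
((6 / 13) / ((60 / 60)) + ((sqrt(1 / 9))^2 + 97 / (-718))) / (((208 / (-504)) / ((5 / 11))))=-1286495 / 2669524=-0.48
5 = 5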